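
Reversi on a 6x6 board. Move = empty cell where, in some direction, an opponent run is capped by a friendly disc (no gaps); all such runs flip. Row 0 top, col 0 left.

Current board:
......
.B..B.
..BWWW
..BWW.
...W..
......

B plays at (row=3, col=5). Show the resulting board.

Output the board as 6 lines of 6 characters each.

Answer: ......
.B..B.
..BWWW
..BBBB
...W..
......

Derivation:
Place B at (3,5); scan 8 dirs for brackets.
Dir NW: opp run (2,4), next='.' -> no flip
Dir N: opp run (2,5), next='.' -> no flip
Dir NE: edge -> no flip
Dir W: opp run (3,4) (3,3) capped by B -> flip
Dir E: edge -> no flip
Dir SW: first cell '.' (not opp) -> no flip
Dir S: first cell '.' (not opp) -> no flip
Dir SE: edge -> no flip
All flips: (3,3) (3,4)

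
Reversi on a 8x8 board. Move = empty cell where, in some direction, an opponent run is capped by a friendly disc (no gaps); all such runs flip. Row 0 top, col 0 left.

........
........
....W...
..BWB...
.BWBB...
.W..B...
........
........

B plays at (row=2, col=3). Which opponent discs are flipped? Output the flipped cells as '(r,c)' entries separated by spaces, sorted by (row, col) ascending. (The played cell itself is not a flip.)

Answer: (3,3)

Derivation:
Dir NW: first cell '.' (not opp) -> no flip
Dir N: first cell '.' (not opp) -> no flip
Dir NE: first cell '.' (not opp) -> no flip
Dir W: first cell '.' (not opp) -> no flip
Dir E: opp run (2,4), next='.' -> no flip
Dir SW: first cell 'B' (not opp) -> no flip
Dir S: opp run (3,3) capped by B -> flip
Dir SE: first cell 'B' (not opp) -> no flip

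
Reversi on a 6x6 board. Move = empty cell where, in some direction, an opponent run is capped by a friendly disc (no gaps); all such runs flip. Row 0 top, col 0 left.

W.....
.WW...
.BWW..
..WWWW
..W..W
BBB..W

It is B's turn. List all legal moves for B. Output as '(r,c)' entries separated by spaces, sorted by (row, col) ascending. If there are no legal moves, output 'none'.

Answer: (0,1) (0,2) (0,3) (2,4) (4,3)

Derivation:
(0,1): flips 1 -> legal
(0,2): flips 4 -> legal
(0,3): flips 1 -> legal
(1,0): no bracket -> illegal
(1,3): no bracket -> illegal
(1,4): no bracket -> illegal
(2,0): no bracket -> illegal
(2,4): flips 4 -> legal
(2,5): no bracket -> illegal
(3,1): no bracket -> illegal
(4,1): no bracket -> illegal
(4,3): flips 1 -> legal
(4,4): no bracket -> illegal
(5,3): no bracket -> illegal
(5,4): no bracket -> illegal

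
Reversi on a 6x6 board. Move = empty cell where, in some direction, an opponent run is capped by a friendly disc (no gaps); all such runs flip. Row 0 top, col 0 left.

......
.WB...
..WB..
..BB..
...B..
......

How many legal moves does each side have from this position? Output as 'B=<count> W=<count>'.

Answer: B=3 W=5

Derivation:
-- B to move --
(0,0): flips 2 -> legal
(0,1): no bracket -> illegal
(0,2): no bracket -> illegal
(1,0): flips 1 -> legal
(1,3): no bracket -> illegal
(2,0): no bracket -> illegal
(2,1): flips 1 -> legal
(3,1): no bracket -> illegal
B mobility = 3
-- W to move --
(0,1): no bracket -> illegal
(0,2): flips 1 -> legal
(0,3): no bracket -> illegal
(1,3): flips 1 -> legal
(1,4): no bracket -> illegal
(2,1): no bracket -> illegal
(2,4): flips 1 -> legal
(3,1): no bracket -> illegal
(3,4): no bracket -> illegal
(4,1): no bracket -> illegal
(4,2): flips 1 -> legal
(4,4): flips 1 -> legal
(5,2): no bracket -> illegal
(5,3): no bracket -> illegal
(5,4): no bracket -> illegal
W mobility = 5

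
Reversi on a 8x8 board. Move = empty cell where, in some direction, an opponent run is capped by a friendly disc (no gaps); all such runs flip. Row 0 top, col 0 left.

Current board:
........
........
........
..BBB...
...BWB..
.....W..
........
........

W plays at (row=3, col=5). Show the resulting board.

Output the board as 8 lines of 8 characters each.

Answer: ........
........
........
..BBBW..
...BWW..
.....W..
........
........

Derivation:
Place W at (3,5); scan 8 dirs for brackets.
Dir NW: first cell '.' (not opp) -> no flip
Dir N: first cell '.' (not opp) -> no flip
Dir NE: first cell '.' (not opp) -> no flip
Dir W: opp run (3,4) (3,3) (3,2), next='.' -> no flip
Dir E: first cell '.' (not opp) -> no flip
Dir SW: first cell 'W' (not opp) -> no flip
Dir S: opp run (4,5) capped by W -> flip
Dir SE: first cell '.' (not opp) -> no flip
All flips: (4,5)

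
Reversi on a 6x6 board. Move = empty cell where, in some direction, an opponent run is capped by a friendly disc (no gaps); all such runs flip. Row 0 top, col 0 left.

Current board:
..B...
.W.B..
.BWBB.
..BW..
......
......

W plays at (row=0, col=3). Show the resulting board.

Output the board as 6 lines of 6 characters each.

Answer: ..BW..
.W.W..
.BWWB.
..BW..
......
......

Derivation:
Place W at (0,3); scan 8 dirs for brackets.
Dir NW: edge -> no flip
Dir N: edge -> no flip
Dir NE: edge -> no flip
Dir W: opp run (0,2), next='.' -> no flip
Dir E: first cell '.' (not opp) -> no flip
Dir SW: first cell '.' (not opp) -> no flip
Dir S: opp run (1,3) (2,3) capped by W -> flip
Dir SE: first cell '.' (not opp) -> no flip
All flips: (1,3) (2,3)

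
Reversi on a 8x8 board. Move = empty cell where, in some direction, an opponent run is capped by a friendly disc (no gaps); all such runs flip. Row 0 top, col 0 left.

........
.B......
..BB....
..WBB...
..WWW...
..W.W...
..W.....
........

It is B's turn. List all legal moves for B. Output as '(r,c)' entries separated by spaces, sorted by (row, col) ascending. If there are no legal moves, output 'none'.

Answer: (3,1) (4,1) (5,1) (5,3) (5,5) (6,1) (6,4) (7,2)

Derivation:
(2,1): no bracket -> illegal
(3,1): flips 1 -> legal
(3,5): no bracket -> illegal
(4,1): flips 1 -> legal
(4,5): no bracket -> illegal
(5,1): flips 1 -> legal
(5,3): flips 1 -> legal
(5,5): flips 1 -> legal
(6,1): flips 2 -> legal
(6,3): no bracket -> illegal
(6,4): flips 2 -> legal
(6,5): no bracket -> illegal
(7,1): no bracket -> illegal
(7,2): flips 4 -> legal
(7,3): no bracket -> illegal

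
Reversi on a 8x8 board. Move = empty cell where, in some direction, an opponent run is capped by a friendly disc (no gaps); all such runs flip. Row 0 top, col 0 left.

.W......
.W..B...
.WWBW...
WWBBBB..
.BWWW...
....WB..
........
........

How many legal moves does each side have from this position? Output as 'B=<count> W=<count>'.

-- B to move --
(0,0): flips 2 -> legal
(0,2): no bracket -> illegal
(1,0): flips 1 -> legal
(1,2): flips 1 -> legal
(1,3): flips 1 -> legal
(1,5): flips 1 -> legal
(2,0): flips 2 -> legal
(2,5): flips 1 -> legal
(4,0): no bracket -> illegal
(4,5): flips 3 -> legal
(5,1): flips 1 -> legal
(5,2): flips 2 -> legal
(5,3): flips 3 -> legal
(6,3): no bracket -> illegal
(6,4): flips 2 -> legal
(6,5): flips 2 -> legal
B mobility = 13
-- W to move --
(0,3): no bracket -> illegal
(0,4): flips 1 -> legal
(0,5): no bracket -> illegal
(1,2): no bracket -> illegal
(1,3): flips 2 -> legal
(1,5): no bracket -> illegal
(2,5): flips 1 -> legal
(2,6): flips 1 -> legal
(3,6): flips 4 -> legal
(4,0): flips 1 -> legal
(4,5): no bracket -> illegal
(4,6): flips 1 -> legal
(5,0): no bracket -> illegal
(5,1): flips 1 -> legal
(5,2): flips 1 -> legal
(5,6): flips 1 -> legal
(6,4): no bracket -> illegal
(6,5): no bracket -> illegal
(6,6): flips 1 -> legal
W mobility = 11

Answer: B=13 W=11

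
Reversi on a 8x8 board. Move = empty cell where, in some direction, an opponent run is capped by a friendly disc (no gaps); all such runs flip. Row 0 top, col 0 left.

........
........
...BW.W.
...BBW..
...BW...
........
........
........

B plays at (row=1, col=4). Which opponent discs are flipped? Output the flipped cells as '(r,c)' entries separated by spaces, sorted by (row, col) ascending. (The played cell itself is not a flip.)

Answer: (2,4)

Derivation:
Dir NW: first cell '.' (not opp) -> no flip
Dir N: first cell '.' (not opp) -> no flip
Dir NE: first cell '.' (not opp) -> no flip
Dir W: first cell '.' (not opp) -> no flip
Dir E: first cell '.' (not opp) -> no flip
Dir SW: first cell 'B' (not opp) -> no flip
Dir S: opp run (2,4) capped by B -> flip
Dir SE: first cell '.' (not opp) -> no flip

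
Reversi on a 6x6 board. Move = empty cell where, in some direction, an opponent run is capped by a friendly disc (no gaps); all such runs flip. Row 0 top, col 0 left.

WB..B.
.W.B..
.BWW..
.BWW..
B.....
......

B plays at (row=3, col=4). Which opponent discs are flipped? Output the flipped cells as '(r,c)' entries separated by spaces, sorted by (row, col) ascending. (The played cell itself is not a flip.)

Dir NW: opp run (2,3), next='.' -> no flip
Dir N: first cell '.' (not opp) -> no flip
Dir NE: first cell '.' (not opp) -> no flip
Dir W: opp run (3,3) (3,2) capped by B -> flip
Dir E: first cell '.' (not opp) -> no flip
Dir SW: first cell '.' (not opp) -> no flip
Dir S: first cell '.' (not opp) -> no flip
Dir SE: first cell '.' (not opp) -> no flip

Answer: (3,2) (3,3)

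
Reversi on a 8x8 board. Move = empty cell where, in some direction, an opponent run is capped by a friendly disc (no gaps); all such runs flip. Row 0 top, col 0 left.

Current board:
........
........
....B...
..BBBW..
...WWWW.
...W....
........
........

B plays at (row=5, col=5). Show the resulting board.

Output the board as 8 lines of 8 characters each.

Answer: ........
........
....B...
..BBBW..
...WBWW.
...W.B..
........
........

Derivation:
Place B at (5,5); scan 8 dirs for brackets.
Dir NW: opp run (4,4) capped by B -> flip
Dir N: opp run (4,5) (3,5), next='.' -> no flip
Dir NE: opp run (4,6), next='.' -> no flip
Dir W: first cell '.' (not opp) -> no flip
Dir E: first cell '.' (not opp) -> no flip
Dir SW: first cell '.' (not opp) -> no flip
Dir S: first cell '.' (not opp) -> no flip
Dir SE: first cell '.' (not opp) -> no flip
All flips: (4,4)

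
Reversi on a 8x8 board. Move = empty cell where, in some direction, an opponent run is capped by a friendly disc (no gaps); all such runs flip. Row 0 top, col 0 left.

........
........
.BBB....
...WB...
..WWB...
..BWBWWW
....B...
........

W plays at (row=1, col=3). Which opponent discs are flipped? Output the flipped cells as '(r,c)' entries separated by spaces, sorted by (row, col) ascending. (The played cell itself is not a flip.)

Answer: (2,3)

Derivation:
Dir NW: first cell '.' (not opp) -> no flip
Dir N: first cell '.' (not opp) -> no flip
Dir NE: first cell '.' (not opp) -> no flip
Dir W: first cell '.' (not opp) -> no flip
Dir E: first cell '.' (not opp) -> no flip
Dir SW: opp run (2,2), next='.' -> no flip
Dir S: opp run (2,3) capped by W -> flip
Dir SE: first cell '.' (not opp) -> no flip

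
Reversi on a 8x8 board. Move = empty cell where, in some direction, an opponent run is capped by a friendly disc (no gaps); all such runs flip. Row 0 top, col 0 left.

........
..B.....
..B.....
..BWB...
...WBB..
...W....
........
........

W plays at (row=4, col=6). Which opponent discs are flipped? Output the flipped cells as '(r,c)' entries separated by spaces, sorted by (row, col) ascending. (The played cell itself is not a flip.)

Answer: (4,4) (4,5)

Derivation:
Dir NW: first cell '.' (not opp) -> no flip
Dir N: first cell '.' (not opp) -> no flip
Dir NE: first cell '.' (not opp) -> no flip
Dir W: opp run (4,5) (4,4) capped by W -> flip
Dir E: first cell '.' (not opp) -> no flip
Dir SW: first cell '.' (not opp) -> no flip
Dir S: first cell '.' (not opp) -> no flip
Dir SE: first cell '.' (not opp) -> no flip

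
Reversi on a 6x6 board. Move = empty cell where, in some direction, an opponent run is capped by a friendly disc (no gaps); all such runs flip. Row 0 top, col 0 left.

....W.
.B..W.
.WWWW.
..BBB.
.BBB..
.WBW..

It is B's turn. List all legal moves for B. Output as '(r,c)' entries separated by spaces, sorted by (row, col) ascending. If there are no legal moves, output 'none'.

Answer: (0,5) (1,0) (1,2) (1,3) (1,5) (3,1) (5,0) (5,4)

Derivation:
(0,3): no bracket -> illegal
(0,5): flips 2 -> legal
(1,0): flips 1 -> legal
(1,2): flips 2 -> legal
(1,3): flips 1 -> legal
(1,5): flips 1 -> legal
(2,0): no bracket -> illegal
(2,5): no bracket -> illegal
(3,0): no bracket -> illegal
(3,1): flips 1 -> legal
(3,5): no bracket -> illegal
(4,0): no bracket -> illegal
(4,4): no bracket -> illegal
(5,0): flips 1 -> legal
(5,4): flips 1 -> legal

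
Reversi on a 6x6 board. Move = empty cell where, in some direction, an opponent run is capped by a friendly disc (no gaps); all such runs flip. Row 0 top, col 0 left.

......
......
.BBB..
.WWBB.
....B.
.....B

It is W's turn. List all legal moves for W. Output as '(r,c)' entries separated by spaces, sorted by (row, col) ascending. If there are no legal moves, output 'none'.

(1,0): flips 1 -> legal
(1,1): flips 1 -> legal
(1,2): flips 1 -> legal
(1,3): flips 1 -> legal
(1,4): flips 1 -> legal
(2,0): no bracket -> illegal
(2,4): no bracket -> illegal
(2,5): no bracket -> illegal
(3,0): no bracket -> illegal
(3,5): flips 2 -> legal
(4,2): no bracket -> illegal
(4,3): no bracket -> illegal
(4,5): no bracket -> illegal
(5,3): no bracket -> illegal
(5,4): no bracket -> illegal

Answer: (1,0) (1,1) (1,2) (1,3) (1,4) (3,5)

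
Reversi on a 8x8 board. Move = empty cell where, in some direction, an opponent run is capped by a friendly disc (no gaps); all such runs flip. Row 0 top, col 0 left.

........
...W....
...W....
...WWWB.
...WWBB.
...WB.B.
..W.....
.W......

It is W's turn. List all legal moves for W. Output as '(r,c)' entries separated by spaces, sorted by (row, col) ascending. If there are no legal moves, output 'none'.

(2,5): no bracket -> illegal
(2,6): no bracket -> illegal
(2,7): no bracket -> illegal
(3,7): flips 1 -> legal
(4,7): flips 2 -> legal
(5,5): flips 2 -> legal
(5,7): flips 1 -> legal
(6,3): no bracket -> illegal
(6,4): flips 1 -> legal
(6,5): flips 1 -> legal
(6,6): no bracket -> illegal
(6,7): flips 2 -> legal

Answer: (3,7) (4,7) (5,5) (5,7) (6,4) (6,5) (6,7)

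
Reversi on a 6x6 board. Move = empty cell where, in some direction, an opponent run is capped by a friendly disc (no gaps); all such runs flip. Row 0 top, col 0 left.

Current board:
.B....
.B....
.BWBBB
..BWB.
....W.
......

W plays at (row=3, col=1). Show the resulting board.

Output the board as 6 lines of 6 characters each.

Place W at (3,1); scan 8 dirs for brackets.
Dir NW: first cell '.' (not opp) -> no flip
Dir N: opp run (2,1) (1,1) (0,1), next=edge -> no flip
Dir NE: first cell 'W' (not opp) -> no flip
Dir W: first cell '.' (not opp) -> no flip
Dir E: opp run (3,2) capped by W -> flip
Dir SW: first cell '.' (not opp) -> no flip
Dir S: first cell '.' (not opp) -> no flip
Dir SE: first cell '.' (not opp) -> no flip
All flips: (3,2)

Answer: .B....
.B....
.BWBBB
.WWWB.
....W.
......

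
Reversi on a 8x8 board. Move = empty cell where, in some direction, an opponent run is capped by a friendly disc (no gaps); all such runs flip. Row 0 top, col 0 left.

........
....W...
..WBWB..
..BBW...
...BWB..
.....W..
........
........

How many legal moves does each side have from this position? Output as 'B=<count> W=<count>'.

Answer: B=9 W=11

Derivation:
-- B to move --
(0,3): flips 1 -> legal
(0,4): no bracket -> illegal
(0,5): flips 1 -> legal
(1,1): flips 1 -> legal
(1,2): flips 1 -> legal
(1,3): no bracket -> illegal
(1,5): flips 1 -> legal
(2,1): flips 1 -> legal
(3,1): no bracket -> illegal
(3,5): flips 1 -> legal
(4,6): no bracket -> illegal
(5,3): no bracket -> illegal
(5,4): no bracket -> illegal
(5,6): no bracket -> illegal
(6,4): no bracket -> illegal
(6,5): flips 1 -> legal
(6,6): flips 2 -> legal
B mobility = 9
-- W to move --
(1,2): flips 1 -> legal
(1,3): no bracket -> illegal
(1,5): no bracket -> illegal
(1,6): flips 1 -> legal
(2,1): no bracket -> illegal
(2,6): flips 1 -> legal
(3,1): flips 2 -> legal
(3,5): flips 1 -> legal
(3,6): flips 1 -> legal
(4,1): flips 2 -> legal
(4,2): flips 3 -> legal
(4,6): flips 1 -> legal
(5,2): flips 1 -> legal
(5,3): no bracket -> illegal
(5,4): no bracket -> illegal
(5,6): flips 1 -> legal
W mobility = 11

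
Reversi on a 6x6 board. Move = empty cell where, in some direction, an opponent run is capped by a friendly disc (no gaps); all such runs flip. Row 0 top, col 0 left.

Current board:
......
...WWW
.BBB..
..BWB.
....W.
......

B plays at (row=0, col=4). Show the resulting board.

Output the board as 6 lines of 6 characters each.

Place B at (0,4); scan 8 dirs for brackets.
Dir NW: edge -> no flip
Dir N: edge -> no flip
Dir NE: edge -> no flip
Dir W: first cell '.' (not opp) -> no flip
Dir E: first cell '.' (not opp) -> no flip
Dir SW: opp run (1,3) capped by B -> flip
Dir S: opp run (1,4), next='.' -> no flip
Dir SE: opp run (1,5), next=edge -> no flip
All flips: (1,3)

Answer: ....B.
...BWW
.BBB..
..BWB.
....W.
......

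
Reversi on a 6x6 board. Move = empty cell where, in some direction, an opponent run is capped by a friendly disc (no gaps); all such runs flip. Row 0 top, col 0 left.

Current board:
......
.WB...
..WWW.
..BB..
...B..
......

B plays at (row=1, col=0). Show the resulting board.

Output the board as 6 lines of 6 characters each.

Place B at (1,0); scan 8 dirs for brackets.
Dir NW: edge -> no flip
Dir N: first cell '.' (not opp) -> no flip
Dir NE: first cell '.' (not opp) -> no flip
Dir W: edge -> no flip
Dir E: opp run (1,1) capped by B -> flip
Dir SW: edge -> no flip
Dir S: first cell '.' (not opp) -> no flip
Dir SE: first cell '.' (not opp) -> no flip
All flips: (1,1)

Answer: ......
BBB...
..WWW.
..BB..
...B..
......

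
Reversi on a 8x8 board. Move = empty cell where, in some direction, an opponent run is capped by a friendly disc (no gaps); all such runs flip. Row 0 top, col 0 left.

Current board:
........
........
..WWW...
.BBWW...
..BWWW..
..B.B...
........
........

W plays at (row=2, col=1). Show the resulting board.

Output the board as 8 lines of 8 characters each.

Answer: ........
........
.WWWW...
.BWWW...
..BWWW..
..B.B...
........
........

Derivation:
Place W at (2,1); scan 8 dirs for brackets.
Dir NW: first cell '.' (not opp) -> no flip
Dir N: first cell '.' (not opp) -> no flip
Dir NE: first cell '.' (not opp) -> no flip
Dir W: first cell '.' (not opp) -> no flip
Dir E: first cell 'W' (not opp) -> no flip
Dir SW: first cell '.' (not opp) -> no flip
Dir S: opp run (3,1), next='.' -> no flip
Dir SE: opp run (3,2) capped by W -> flip
All flips: (3,2)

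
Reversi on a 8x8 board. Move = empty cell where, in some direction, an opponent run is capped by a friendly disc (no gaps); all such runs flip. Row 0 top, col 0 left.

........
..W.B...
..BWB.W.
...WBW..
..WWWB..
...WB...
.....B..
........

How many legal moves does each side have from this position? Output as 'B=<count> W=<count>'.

Answer: B=10 W=13

Derivation:
-- B to move --
(0,1): flips 2 -> legal
(0,2): flips 1 -> legal
(0,3): no bracket -> illegal
(1,1): no bracket -> illegal
(1,3): no bracket -> illegal
(1,5): no bracket -> illegal
(1,6): no bracket -> illegal
(1,7): no bracket -> illegal
(2,1): no bracket -> illegal
(2,5): flips 1 -> legal
(2,7): no bracket -> illegal
(3,1): no bracket -> illegal
(3,2): flips 3 -> legal
(3,6): flips 1 -> legal
(3,7): no bracket -> illegal
(4,1): flips 3 -> legal
(4,6): flips 1 -> legal
(5,1): flips 2 -> legal
(5,2): flips 2 -> legal
(5,5): flips 2 -> legal
(6,2): no bracket -> illegal
(6,3): no bracket -> illegal
(6,4): no bracket -> illegal
B mobility = 10
-- W to move --
(0,3): no bracket -> illegal
(0,4): flips 3 -> legal
(0,5): flips 1 -> legal
(1,1): flips 1 -> legal
(1,3): flips 1 -> legal
(1,5): flips 1 -> legal
(2,1): flips 1 -> legal
(2,5): flips 2 -> legal
(3,1): no bracket -> illegal
(3,2): flips 1 -> legal
(3,6): no bracket -> illegal
(4,6): flips 1 -> legal
(5,5): flips 2 -> legal
(5,6): flips 2 -> legal
(6,3): no bracket -> illegal
(6,4): flips 1 -> legal
(6,6): no bracket -> illegal
(7,4): no bracket -> illegal
(7,5): no bracket -> illegal
(7,6): flips 2 -> legal
W mobility = 13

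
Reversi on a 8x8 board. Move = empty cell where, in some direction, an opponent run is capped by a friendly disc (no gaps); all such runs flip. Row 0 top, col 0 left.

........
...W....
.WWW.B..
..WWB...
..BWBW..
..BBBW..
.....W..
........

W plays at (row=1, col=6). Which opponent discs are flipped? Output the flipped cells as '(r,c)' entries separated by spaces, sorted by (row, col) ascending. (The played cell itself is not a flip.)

Dir NW: first cell '.' (not opp) -> no flip
Dir N: first cell '.' (not opp) -> no flip
Dir NE: first cell '.' (not opp) -> no flip
Dir W: first cell '.' (not opp) -> no flip
Dir E: first cell '.' (not opp) -> no flip
Dir SW: opp run (2,5) (3,4) capped by W -> flip
Dir S: first cell '.' (not opp) -> no flip
Dir SE: first cell '.' (not opp) -> no flip

Answer: (2,5) (3,4)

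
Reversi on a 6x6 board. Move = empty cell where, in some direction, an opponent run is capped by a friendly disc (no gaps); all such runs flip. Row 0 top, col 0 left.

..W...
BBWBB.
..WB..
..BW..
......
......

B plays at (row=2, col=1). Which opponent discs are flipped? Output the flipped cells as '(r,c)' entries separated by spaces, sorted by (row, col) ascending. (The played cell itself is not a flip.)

Answer: (2,2)

Derivation:
Dir NW: first cell 'B' (not opp) -> no flip
Dir N: first cell 'B' (not opp) -> no flip
Dir NE: opp run (1,2), next='.' -> no flip
Dir W: first cell '.' (not opp) -> no flip
Dir E: opp run (2,2) capped by B -> flip
Dir SW: first cell '.' (not opp) -> no flip
Dir S: first cell '.' (not opp) -> no flip
Dir SE: first cell 'B' (not opp) -> no flip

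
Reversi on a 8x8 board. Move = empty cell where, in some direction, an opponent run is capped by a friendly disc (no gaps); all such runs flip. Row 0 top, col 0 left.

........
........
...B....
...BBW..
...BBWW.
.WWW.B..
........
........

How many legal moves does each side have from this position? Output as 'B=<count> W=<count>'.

-- B to move --
(2,4): no bracket -> illegal
(2,5): flips 2 -> legal
(2,6): flips 1 -> legal
(3,6): flips 1 -> legal
(3,7): flips 1 -> legal
(4,0): no bracket -> illegal
(4,1): no bracket -> illegal
(4,2): no bracket -> illegal
(4,7): flips 2 -> legal
(5,0): no bracket -> illegal
(5,4): no bracket -> illegal
(5,6): flips 1 -> legal
(5,7): no bracket -> illegal
(6,0): no bracket -> illegal
(6,1): flips 1 -> legal
(6,2): flips 1 -> legal
(6,3): flips 1 -> legal
(6,4): no bracket -> illegal
B mobility = 9
-- W to move --
(1,2): flips 2 -> legal
(1,3): flips 3 -> legal
(1,4): no bracket -> illegal
(2,2): no bracket -> illegal
(2,4): no bracket -> illegal
(2,5): flips 2 -> legal
(3,2): flips 2 -> legal
(4,2): flips 2 -> legal
(5,4): no bracket -> illegal
(5,6): no bracket -> illegal
(6,4): flips 1 -> legal
(6,5): flips 1 -> legal
(6,6): no bracket -> illegal
W mobility = 7

Answer: B=9 W=7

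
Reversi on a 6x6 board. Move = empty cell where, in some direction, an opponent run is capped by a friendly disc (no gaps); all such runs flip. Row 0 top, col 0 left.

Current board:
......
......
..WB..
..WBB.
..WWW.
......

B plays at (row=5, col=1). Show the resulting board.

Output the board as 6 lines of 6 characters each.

Place B at (5,1); scan 8 dirs for brackets.
Dir NW: first cell '.' (not opp) -> no flip
Dir N: first cell '.' (not opp) -> no flip
Dir NE: opp run (4,2) capped by B -> flip
Dir W: first cell '.' (not opp) -> no flip
Dir E: first cell '.' (not opp) -> no flip
Dir SW: edge -> no flip
Dir S: edge -> no flip
Dir SE: edge -> no flip
All flips: (4,2)

Answer: ......
......
..WB..
..WBB.
..BWW.
.B....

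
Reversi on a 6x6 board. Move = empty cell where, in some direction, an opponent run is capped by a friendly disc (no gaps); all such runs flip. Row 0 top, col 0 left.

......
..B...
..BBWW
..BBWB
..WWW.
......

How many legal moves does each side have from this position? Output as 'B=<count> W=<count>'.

-- B to move --
(1,3): flips 1 -> legal
(1,4): no bracket -> illegal
(1,5): flips 2 -> legal
(3,1): no bracket -> illegal
(4,1): no bracket -> illegal
(4,5): flips 1 -> legal
(5,1): flips 1 -> legal
(5,2): flips 1 -> legal
(5,3): flips 2 -> legal
(5,4): flips 1 -> legal
(5,5): flips 1 -> legal
B mobility = 8
-- W to move --
(0,1): flips 2 -> legal
(0,2): flips 3 -> legal
(0,3): no bracket -> illegal
(1,1): flips 2 -> legal
(1,3): flips 2 -> legal
(1,4): no bracket -> illegal
(2,1): flips 3 -> legal
(3,1): flips 2 -> legal
(4,1): no bracket -> illegal
(4,5): flips 1 -> legal
W mobility = 7

Answer: B=8 W=7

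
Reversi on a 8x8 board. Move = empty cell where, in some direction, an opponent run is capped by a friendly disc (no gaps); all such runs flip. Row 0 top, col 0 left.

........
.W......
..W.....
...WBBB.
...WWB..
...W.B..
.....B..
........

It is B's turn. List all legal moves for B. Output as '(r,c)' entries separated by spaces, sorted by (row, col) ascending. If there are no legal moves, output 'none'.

(0,0): flips 4 -> legal
(0,1): no bracket -> illegal
(0,2): no bracket -> illegal
(1,0): no bracket -> illegal
(1,2): no bracket -> illegal
(1,3): no bracket -> illegal
(2,0): no bracket -> illegal
(2,1): no bracket -> illegal
(2,3): no bracket -> illegal
(2,4): no bracket -> illegal
(3,1): no bracket -> illegal
(3,2): flips 1 -> legal
(4,2): flips 2 -> legal
(5,2): flips 1 -> legal
(5,4): flips 1 -> legal
(6,2): flips 2 -> legal
(6,3): no bracket -> illegal
(6,4): no bracket -> illegal

Answer: (0,0) (3,2) (4,2) (5,2) (5,4) (6,2)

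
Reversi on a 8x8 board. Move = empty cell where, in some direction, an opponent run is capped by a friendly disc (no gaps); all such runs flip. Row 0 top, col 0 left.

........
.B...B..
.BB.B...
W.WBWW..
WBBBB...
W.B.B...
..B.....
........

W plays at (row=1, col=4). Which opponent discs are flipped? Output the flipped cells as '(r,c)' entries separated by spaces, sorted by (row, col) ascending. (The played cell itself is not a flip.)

Dir NW: first cell '.' (not opp) -> no flip
Dir N: first cell '.' (not opp) -> no flip
Dir NE: first cell '.' (not opp) -> no flip
Dir W: first cell '.' (not opp) -> no flip
Dir E: opp run (1,5), next='.' -> no flip
Dir SW: first cell '.' (not opp) -> no flip
Dir S: opp run (2,4) capped by W -> flip
Dir SE: first cell '.' (not opp) -> no flip

Answer: (2,4)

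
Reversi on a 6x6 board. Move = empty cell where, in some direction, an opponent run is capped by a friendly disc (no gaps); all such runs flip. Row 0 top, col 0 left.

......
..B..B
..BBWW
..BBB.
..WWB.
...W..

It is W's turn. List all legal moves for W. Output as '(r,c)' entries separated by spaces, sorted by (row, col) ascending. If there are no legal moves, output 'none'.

(0,1): no bracket -> illegal
(0,2): flips 3 -> legal
(0,3): no bracket -> illegal
(0,4): no bracket -> illegal
(0,5): flips 1 -> legal
(1,1): no bracket -> illegal
(1,3): flips 2 -> legal
(1,4): no bracket -> illegal
(2,1): flips 3 -> legal
(3,1): no bracket -> illegal
(3,5): flips 1 -> legal
(4,1): no bracket -> illegal
(4,5): flips 1 -> legal
(5,4): flips 2 -> legal
(5,5): no bracket -> illegal

Answer: (0,2) (0,5) (1,3) (2,1) (3,5) (4,5) (5,4)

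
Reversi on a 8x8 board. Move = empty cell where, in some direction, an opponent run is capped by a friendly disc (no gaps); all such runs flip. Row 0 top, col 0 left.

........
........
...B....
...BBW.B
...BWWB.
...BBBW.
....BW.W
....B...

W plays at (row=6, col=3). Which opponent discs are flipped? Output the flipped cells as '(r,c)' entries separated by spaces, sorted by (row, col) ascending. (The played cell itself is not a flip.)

Answer: (5,4) (6,4)

Derivation:
Dir NW: first cell '.' (not opp) -> no flip
Dir N: opp run (5,3) (4,3) (3,3) (2,3), next='.' -> no flip
Dir NE: opp run (5,4) capped by W -> flip
Dir W: first cell '.' (not opp) -> no flip
Dir E: opp run (6,4) capped by W -> flip
Dir SW: first cell '.' (not opp) -> no flip
Dir S: first cell '.' (not opp) -> no flip
Dir SE: opp run (7,4), next=edge -> no flip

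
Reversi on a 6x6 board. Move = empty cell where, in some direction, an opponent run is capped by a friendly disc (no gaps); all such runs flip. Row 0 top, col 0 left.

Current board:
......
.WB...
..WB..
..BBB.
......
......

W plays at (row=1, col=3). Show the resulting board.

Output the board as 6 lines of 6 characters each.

Answer: ......
.WWW..
..WB..
..BBB.
......
......

Derivation:
Place W at (1,3); scan 8 dirs for brackets.
Dir NW: first cell '.' (not opp) -> no flip
Dir N: first cell '.' (not opp) -> no flip
Dir NE: first cell '.' (not opp) -> no flip
Dir W: opp run (1,2) capped by W -> flip
Dir E: first cell '.' (not opp) -> no flip
Dir SW: first cell 'W' (not opp) -> no flip
Dir S: opp run (2,3) (3,3), next='.' -> no flip
Dir SE: first cell '.' (not opp) -> no flip
All flips: (1,2)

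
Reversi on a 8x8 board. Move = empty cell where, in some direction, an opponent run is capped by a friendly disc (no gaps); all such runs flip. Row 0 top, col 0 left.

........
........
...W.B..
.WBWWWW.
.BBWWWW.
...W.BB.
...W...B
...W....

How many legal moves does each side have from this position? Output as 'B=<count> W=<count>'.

Answer: B=13 W=10

Derivation:
-- B to move --
(1,2): flips 3 -> legal
(1,3): no bracket -> illegal
(1,4): flips 1 -> legal
(2,0): flips 1 -> legal
(2,1): flips 1 -> legal
(2,2): flips 2 -> legal
(2,4): flips 1 -> legal
(2,6): flips 2 -> legal
(2,7): no bracket -> illegal
(3,0): flips 1 -> legal
(3,7): flips 5 -> legal
(4,0): no bracket -> illegal
(4,7): flips 5 -> legal
(5,2): flips 2 -> legal
(5,4): flips 1 -> legal
(5,7): no bracket -> illegal
(6,2): no bracket -> illegal
(6,4): flips 1 -> legal
(7,2): no bracket -> illegal
(7,4): no bracket -> illegal
B mobility = 13
-- W to move --
(1,4): flips 1 -> legal
(1,5): flips 1 -> legal
(1,6): flips 1 -> legal
(2,1): flips 1 -> legal
(2,2): no bracket -> illegal
(2,4): no bracket -> illegal
(2,6): no bracket -> illegal
(3,0): no bracket -> illegal
(4,0): flips 2 -> legal
(4,7): no bracket -> illegal
(5,0): flips 2 -> legal
(5,1): flips 2 -> legal
(5,2): no bracket -> illegal
(5,4): no bracket -> illegal
(5,7): no bracket -> illegal
(6,4): flips 1 -> legal
(6,5): flips 1 -> legal
(6,6): flips 2 -> legal
(7,6): no bracket -> illegal
(7,7): no bracket -> illegal
W mobility = 10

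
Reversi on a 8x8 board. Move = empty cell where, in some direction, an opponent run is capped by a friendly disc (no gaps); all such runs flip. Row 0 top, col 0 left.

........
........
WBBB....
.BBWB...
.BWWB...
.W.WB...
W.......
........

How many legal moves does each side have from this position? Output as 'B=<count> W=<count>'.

Answer: B=5 W=12

Derivation:
-- B to move --
(1,0): no bracket -> illegal
(1,1): no bracket -> illegal
(2,4): no bracket -> illegal
(3,0): no bracket -> illegal
(4,0): no bracket -> illegal
(5,0): no bracket -> illegal
(5,2): flips 3 -> legal
(6,1): flips 1 -> legal
(6,2): flips 1 -> legal
(6,3): flips 3 -> legal
(6,4): flips 2 -> legal
(7,0): no bracket -> illegal
(7,1): no bracket -> illegal
B mobility = 5
-- W to move --
(1,0): flips 2 -> legal
(1,1): flips 4 -> legal
(1,2): flips 2 -> legal
(1,3): flips 1 -> legal
(1,4): no bracket -> illegal
(2,4): flips 3 -> legal
(2,5): flips 1 -> legal
(3,0): flips 2 -> legal
(3,5): flips 2 -> legal
(4,0): flips 1 -> legal
(4,5): flips 1 -> legal
(5,0): no bracket -> illegal
(5,2): no bracket -> illegal
(5,5): flips 2 -> legal
(6,3): no bracket -> illegal
(6,4): no bracket -> illegal
(6,5): flips 1 -> legal
W mobility = 12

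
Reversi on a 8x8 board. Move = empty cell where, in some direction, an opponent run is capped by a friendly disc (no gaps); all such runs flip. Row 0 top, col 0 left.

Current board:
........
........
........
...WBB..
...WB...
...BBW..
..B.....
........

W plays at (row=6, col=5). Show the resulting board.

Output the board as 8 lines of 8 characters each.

Answer: ........
........
........
...WBB..
...WB...
...BWW..
..B..W..
........

Derivation:
Place W at (6,5); scan 8 dirs for brackets.
Dir NW: opp run (5,4) capped by W -> flip
Dir N: first cell 'W' (not opp) -> no flip
Dir NE: first cell '.' (not opp) -> no flip
Dir W: first cell '.' (not opp) -> no flip
Dir E: first cell '.' (not opp) -> no flip
Dir SW: first cell '.' (not opp) -> no flip
Dir S: first cell '.' (not opp) -> no flip
Dir SE: first cell '.' (not opp) -> no flip
All flips: (5,4)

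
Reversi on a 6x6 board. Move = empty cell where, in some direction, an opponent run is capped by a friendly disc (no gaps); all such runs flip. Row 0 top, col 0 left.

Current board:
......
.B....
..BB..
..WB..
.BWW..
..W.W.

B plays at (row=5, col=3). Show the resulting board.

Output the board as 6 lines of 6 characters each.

Answer: ......
.B....
..BB..
..WB..
.BWB..
..WBW.

Derivation:
Place B at (5,3); scan 8 dirs for brackets.
Dir NW: opp run (4,2), next='.' -> no flip
Dir N: opp run (4,3) capped by B -> flip
Dir NE: first cell '.' (not opp) -> no flip
Dir W: opp run (5,2), next='.' -> no flip
Dir E: opp run (5,4), next='.' -> no flip
Dir SW: edge -> no flip
Dir S: edge -> no flip
Dir SE: edge -> no flip
All flips: (4,3)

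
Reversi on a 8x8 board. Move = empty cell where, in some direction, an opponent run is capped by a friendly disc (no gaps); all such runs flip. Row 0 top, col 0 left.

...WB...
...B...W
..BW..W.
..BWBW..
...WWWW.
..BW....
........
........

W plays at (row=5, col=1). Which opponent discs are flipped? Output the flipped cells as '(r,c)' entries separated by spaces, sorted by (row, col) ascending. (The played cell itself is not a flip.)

Answer: (5,2)

Derivation:
Dir NW: first cell '.' (not opp) -> no flip
Dir N: first cell '.' (not opp) -> no flip
Dir NE: first cell '.' (not opp) -> no flip
Dir W: first cell '.' (not opp) -> no flip
Dir E: opp run (5,2) capped by W -> flip
Dir SW: first cell '.' (not opp) -> no flip
Dir S: first cell '.' (not opp) -> no flip
Dir SE: first cell '.' (not opp) -> no flip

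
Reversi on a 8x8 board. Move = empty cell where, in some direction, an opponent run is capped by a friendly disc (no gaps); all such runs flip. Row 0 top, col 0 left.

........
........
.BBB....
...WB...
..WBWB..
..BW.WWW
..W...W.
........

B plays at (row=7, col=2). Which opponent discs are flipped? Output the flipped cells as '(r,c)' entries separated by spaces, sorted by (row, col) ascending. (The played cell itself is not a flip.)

Dir NW: first cell '.' (not opp) -> no flip
Dir N: opp run (6,2) capped by B -> flip
Dir NE: first cell '.' (not opp) -> no flip
Dir W: first cell '.' (not opp) -> no flip
Dir E: first cell '.' (not opp) -> no flip
Dir SW: edge -> no flip
Dir S: edge -> no flip
Dir SE: edge -> no flip

Answer: (6,2)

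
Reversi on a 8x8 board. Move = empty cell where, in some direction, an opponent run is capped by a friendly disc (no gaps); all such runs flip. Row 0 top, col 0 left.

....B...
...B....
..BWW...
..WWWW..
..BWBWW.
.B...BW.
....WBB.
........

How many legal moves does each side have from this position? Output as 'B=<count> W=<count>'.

-- B to move --
(1,2): no bracket -> illegal
(1,4): flips 2 -> legal
(1,5): flips 2 -> legal
(2,1): no bracket -> illegal
(2,5): flips 4 -> legal
(2,6): flips 1 -> legal
(3,1): no bracket -> illegal
(3,6): flips 2 -> legal
(3,7): flips 1 -> legal
(4,1): no bracket -> illegal
(4,7): flips 3 -> legal
(5,2): no bracket -> illegal
(5,3): flips 3 -> legal
(5,4): no bracket -> illegal
(5,7): flips 4 -> legal
(6,3): flips 1 -> legal
(6,7): no bracket -> illegal
(7,3): flips 1 -> legal
(7,4): no bracket -> illegal
(7,5): no bracket -> illegal
B mobility = 11
-- W to move --
(0,2): flips 1 -> legal
(0,3): flips 1 -> legal
(0,5): no bracket -> illegal
(1,1): flips 1 -> legal
(1,2): flips 1 -> legal
(1,4): no bracket -> illegal
(1,5): no bracket -> illegal
(2,1): flips 1 -> legal
(3,1): no bracket -> illegal
(4,0): no bracket -> illegal
(4,1): flips 1 -> legal
(5,0): no bracket -> illegal
(5,2): flips 1 -> legal
(5,3): flips 1 -> legal
(5,4): flips 2 -> legal
(5,7): no bracket -> illegal
(6,0): flips 2 -> legal
(6,1): no bracket -> illegal
(6,2): no bracket -> illegal
(6,7): flips 2 -> legal
(7,4): flips 1 -> legal
(7,5): flips 2 -> legal
(7,6): flips 1 -> legal
(7,7): flips 3 -> legal
W mobility = 15

Answer: B=11 W=15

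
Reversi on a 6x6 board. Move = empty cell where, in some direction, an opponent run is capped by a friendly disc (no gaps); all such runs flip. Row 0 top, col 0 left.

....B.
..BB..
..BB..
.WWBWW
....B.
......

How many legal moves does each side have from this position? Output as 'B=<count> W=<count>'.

-- B to move --
(2,0): no bracket -> illegal
(2,1): no bracket -> illegal
(2,4): flips 1 -> legal
(2,5): no bracket -> illegal
(3,0): flips 2 -> legal
(4,0): flips 1 -> legal
(4,1): flips 1 -> legal
(4,2): flips 1 -> legal
(4,3): no bracket -> illegal
(4,5): flips 1 -> legal
B mobility = 6
-- W to move --
(0,1): flips 2 -> legal
(0,2): flips 2 -> legal
(0,3): no bracket -> illegal
(0,5): no bracket -> illegal
(1,1): no bracket -> illegal
(1,4): flips 1 -> legal
(1,5): no bracket -> illegal
(2,1): no bracket -> illegal
(2,4): no bracket -> illegal
(4,2): no bracket -> illegal
(4,3): no bracket -> illegal
(4,5): no bracket -> illegal
(5,3): flips 1 -> legal
(5,4): flips 1 -> legal
(5,5): no bracket -> illegal
W mobility = 5

Answer: B=6 W=5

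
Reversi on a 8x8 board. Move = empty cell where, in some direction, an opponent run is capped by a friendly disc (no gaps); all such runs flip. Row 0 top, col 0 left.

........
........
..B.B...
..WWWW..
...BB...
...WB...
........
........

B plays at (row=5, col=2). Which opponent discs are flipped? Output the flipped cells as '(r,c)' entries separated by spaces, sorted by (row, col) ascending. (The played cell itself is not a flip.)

Answer: (5,3)

Derivation:
Dir NW: first cell '.' (not opp) -> no flip
Dir N: first cell '.' (not opp) -> no flip
Dir NE: first cell 'B' (not opp) -> no flip
Dir W: first cell '.' (not opp) -> no flip
Dir E: opp run (5,3) capped by B -> flip
Dir SW: first cell '.' (not opp) -> no flip
Dir S: first cell '.' (not opp) -> no flip
Dir SE: first cell '.' (not opp) -> no flip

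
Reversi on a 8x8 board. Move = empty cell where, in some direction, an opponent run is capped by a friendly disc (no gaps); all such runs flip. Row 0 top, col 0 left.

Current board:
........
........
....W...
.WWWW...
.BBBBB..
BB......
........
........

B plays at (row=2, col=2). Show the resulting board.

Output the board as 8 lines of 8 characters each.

Place B at (2,2); scan 8 dirs for brackets.
Dir NW: first cell '.' (not opp) -> no flip
Dir N: first cell '.' (not opp) -> no flip
Dir NE: first cell '.' (not opp) -> no flip
Dir W: first cell '.' (not opp) -> no flip
Dir E: first cell '.' (not opp) -> no flip
Dir SW: opp run (3,1), next='.' -> no flip
Dir S: opp run (3,2) capped by B -> flip
Dir SE: opp run (3,3) capped by B -> flip
All flips: (3,2) (3,3)

Answer: ........
........
..B.W...
.WBBW...
.BBBBB..
BB......
........
........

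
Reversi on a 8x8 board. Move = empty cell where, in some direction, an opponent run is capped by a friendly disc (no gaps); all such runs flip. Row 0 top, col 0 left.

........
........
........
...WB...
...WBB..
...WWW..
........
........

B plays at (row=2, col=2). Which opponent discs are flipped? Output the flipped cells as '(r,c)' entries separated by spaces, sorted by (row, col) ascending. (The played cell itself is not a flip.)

Dir NW: first cell '.' (not opp) -> no flip
Dir N: first cell '.' (not opp) -> no flip
Dir NE: first cell '.' (not opp) -> no flip
Dir W: first cell '.' (not opp) -> no flip
Dir E: first cell '.' (not opp) -> no flip
Dir SW: first cell '.' (not opp) -> no flip
Dir S: first cell '.' (not opp) -> no flip
Dir SE: opp run (3,3) capped by B -> flip

Answer: (3,3)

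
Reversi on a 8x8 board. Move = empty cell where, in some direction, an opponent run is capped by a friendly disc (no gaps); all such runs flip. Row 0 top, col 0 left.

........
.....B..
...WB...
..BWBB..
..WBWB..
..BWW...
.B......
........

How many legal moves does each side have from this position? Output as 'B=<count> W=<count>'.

-- B to move --
(1,2): flips 1 -> legal
(1,3): flips 2 -> legal
(1,4): flips 1 -> legal
(2,2): flips 1 -> legal
(3,1): no bracket -> illegal
(4,1): flips 1 -> legal
(5,1): flips 2 -> legal
(5,5): flips 2 -> legal
(6,2): flips 2 -> legal
(6,3): flips 2 -> legal
(6,4): flips 2 -> legal
(6,5): flips 1 -> legal
B mobility = 11
-- W to move --
(0,4): no bracket -> illegal
(0,5): no bracket -> illegal
(0,6): flips 2 -> legal
(1,3): no bracket -> illegal
(1,4): flips 2 -> legal
(1,6): no bracket -> illegal
(2,1): flips 2 -> legal
(2,2): flips 1 -> legal
(2,5): flips 1 -> legal
(2,6): flips 1 -> legal
(3,1): flips 1 -> legal
(3,6): flips 3 -> legal
(4,1): flips 1 -> legal
(4,6): flips 1 -> legal
(5,0): no bracket -> illegal
(5,1): flips 1 -> legal
(5,5): no bracket -> illegal
(5,6): flips 2 -> legal
(6,0): no bracket -> illegal
(6,2): flips 1 -> legal
(6,3): no bracket -> illegal
(7,0): no bracket -> illegal
(7,1): no bracket -> illegal
(7,2): no bracket -> illegal
W mobility = 13

Answer: B=11 W=13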